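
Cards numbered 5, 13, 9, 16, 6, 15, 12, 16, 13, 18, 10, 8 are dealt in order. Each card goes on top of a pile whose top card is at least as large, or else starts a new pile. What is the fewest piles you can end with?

Place each on the leftmost legal pile:
5 → new pile 1 (tops now [5])
13 → new pile 2 (tops now [5, 13])
9 → pile 2 (tops now [5, 9])
16 → new pile 3 (tops now [5, 9, 16])
6 → pile 2 (tops now [5, 6, 16])
15 → pile 3 (tops now [5, 6, 15])
12 → pile 3 (tops now [5, 6, 12])
16 → new pile 4 (tops now [5, 6, 12, 16])
13 → pile 4 (tops now [5, 6, 12, 13])
18 → new pile 5 (tops now [5, 6, 12, 13, 18])
10 → pile 3 (tops now [5, 6, 10, 13, 18])
8 → pile 3 (tops now [5, 6, 8, 13, 18])
Five piles.

5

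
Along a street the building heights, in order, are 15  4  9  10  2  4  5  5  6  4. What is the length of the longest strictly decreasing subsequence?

4

Let dp[i] be the longest strictly decreasing subsequence ending at i:
i:      1  2  3  4  5  6  7  8  9 10
a[i]:  15  4  9 10  2  4  5  5  6  4
dp:     1  2  2  2  3  3  3  3  3  4
Maximum is 4.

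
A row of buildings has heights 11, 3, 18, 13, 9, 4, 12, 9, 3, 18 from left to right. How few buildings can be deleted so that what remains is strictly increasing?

Fewest deletions = n − (longest strictly increasing subsequence).
Patience tails:
11 → extends → [11]
3 → replaces 11 → [3]
18 → extends → [3, 18]
13 → replaces 18 → [3, 13]
9 → replaces 13 → [3, 9]
4 → replaces 9 → [3, 4]
12 → extends → [3, 4, 12]
9 → replaces 12 → [3, 4, 9]
3 → already a tail → [3, 4, 9]
18 → extends → [3, 4, 9, 18]
Longest strictly increasing subsequence has length 4, so deletions = 10 − 4 = 6.

6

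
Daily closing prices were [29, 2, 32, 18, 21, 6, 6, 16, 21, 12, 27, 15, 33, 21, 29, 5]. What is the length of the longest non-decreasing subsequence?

7

Track the smallest tail for each achievable length (allowing ties):
29 → extends → [29]
2 → replaces 29 → [2]
32 → extends → [2, 32]
18 → replaces 32 → [2, 18]
21 → extends → [2, 18, 21]
6 → replaces 18 → [2, 6, 21]
6 → replaces 21 → [2, 6, 6]
16 → extends → [2, 6, 6, 16]
21 → extends → [2, 6, 6, 16, 21]
12 → replaces 16 → [2, 6, 6, 12, 21]
27 → extends → [2, 6, 6, 12, 21, 27]
15 → replaces 21 → [2, 6, 6, 12, 15, 27]
33 → extends → [2, 6, 6, 12, 15, 27, 33]
21 → replaces 27 → [2, 6, 6, 12, 15, 21, 33]
29 → replaces 33 → [2, 6, 6, 12, 15, 21, 29]
5 → replaces 6 → [2, 5, 6, 12, 15, 21, 29]
Seven tails, so the longest non-decreasing subsequence has length 7 (e.g. 2, 6, 6, 16, 21, 27, 33).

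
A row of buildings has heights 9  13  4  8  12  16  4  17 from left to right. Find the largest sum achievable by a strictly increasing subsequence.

57

Let S[i] be the best sum of a strictly increasing subsequence ending at i:
i:      1  2  3  4  5  6  7  8
a[i]:   9 13  4  8 12 16  4 17
S:      9 22  4 12 24 40  4 57
Maximum is 57 (e.g. 4 + 8 + 12 + 16 + 17).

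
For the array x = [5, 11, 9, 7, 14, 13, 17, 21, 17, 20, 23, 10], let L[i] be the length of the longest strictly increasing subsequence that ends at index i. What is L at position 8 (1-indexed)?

5

dp[i] = 1 + max{dp[j] : j<i, x[j]<x[i]} (or 1 if no such j):
i:      1  2  3  4  5  6  7  8  9 10 11 12
x[i]:   5 11  9  7 14 13 17 21 17 20 23 10
dp:     1  2  2  2  3  3  4  5  4  5  6  3
At index 8 the value is 5.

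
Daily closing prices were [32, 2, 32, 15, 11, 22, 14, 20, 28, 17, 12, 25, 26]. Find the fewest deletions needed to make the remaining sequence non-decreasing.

Fewest deletions = n − (longest non-decreasing subsequence).
Patience tails:
32 → extends → [32]
2 → replaces 32 → [2]
32 → extends → [2, 32]
15 → replaces 32 → [2, 15]
11 → replaces 15 → [2, 11]
22 → extends → [2, 11, 22]
14 → replaces 22 → [2, 11, 14]
20 → extends → [2, 11, 14, 20]
28 → extends → [2, 11, 14, 20, 28]
17 → replaces 20 → [2, 11, 14, 17, 28]
12 → replaces 14 → [2, 11, 12, 17, 28]
25 → replaces 28 → [2, 11, 12, 17, 25]
26 → extends → [2, 11, 12, 17, 25, 26]
Longest non-decreasing subsequence has length 6, so deletions = 13 − 6 = 7.

7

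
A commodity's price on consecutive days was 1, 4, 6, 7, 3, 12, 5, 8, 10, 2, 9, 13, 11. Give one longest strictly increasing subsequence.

1, 4, 6, 7, 8, 10, 13

Patience tails give the LIS length; then backtrack through the dp parents:
1 → extends → [1]
4 → extends → [1, 4]
6 → extends → [1, 4, 6]
7 → extends → [1, 4, 6, 7]
3 → replaces 4 → [1, 3, 6, 7]
12 → extends → [1, 3, 6, 7, 12]
5 → replaces 6 → [1, 3, 5, 7, 12]
8 → replaces 12 → [1, 3, 5, 7, 8]
10 → extends → [1, 3, 5, 7, 8, 10]
2 → replaces 3 → [1, 2, 5, 7, 8, 10]
9 → replaces 10 → [1, 2, 5, 7, 8, 9]
13 → extends → [1, 2, 5, 7, 8, 9, 13]
11 → replaces 13 → [1, 2, 5, 7, 8, 9, 11]
Length 7; one witness is 1, 4, 6, 7, 8, 10, 13.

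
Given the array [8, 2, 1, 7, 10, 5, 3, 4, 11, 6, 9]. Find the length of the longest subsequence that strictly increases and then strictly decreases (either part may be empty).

5

inc[i] = longest strictly increasing subsequence ending at i; dec[i] = longest strictly decreasing subsequence starting at i:
i:      1  2  3  4  5  6  7  8  9 10 11
a[i]:   8  2  1  7 10  5  3  4 11  6  9
inc:    1  1  1  2  3  2  2  3  4  4  5
dec:    4  2  1  3  3  2  1  1  2  1  1
Best peak at i=5 (value 10): inc=3, dec=3, length 3+3−1 = 5.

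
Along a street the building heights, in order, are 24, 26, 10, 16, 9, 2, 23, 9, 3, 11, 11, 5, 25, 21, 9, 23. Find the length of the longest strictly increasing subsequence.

5

Let dp[i] be the length of the longest such subsequence ending at index i:
i:      1  2  3  4  5  6  7  8  9 10 11 12 13 14 15 16
a[i]:  24 26 10 16  9  2 23  9  3 11 11  5 25 21  9 23
dp:     1  2  1  2  1  1  3  2  2  3  3  3  4  4  4  5
Maximum dp value is 5.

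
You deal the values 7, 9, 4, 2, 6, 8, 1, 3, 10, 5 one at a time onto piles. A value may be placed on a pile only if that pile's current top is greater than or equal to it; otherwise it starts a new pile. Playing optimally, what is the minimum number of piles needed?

4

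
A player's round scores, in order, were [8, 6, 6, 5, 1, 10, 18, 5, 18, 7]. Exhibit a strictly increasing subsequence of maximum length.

Patience tails give the LIS length; then backtrack through the dp parents:
8 → extends → [8]
6 → replaces 8 → [6]
6 → already a tail → [6]
5 → replaces 6 → [5]
1 → replaces 5 → [1]
10 → extends → [1, 10]
18 → extends → [1, 10, 18]
5 → replaces 10 → [1, 5, 18]
18 → already a tail → [1, 5, 18]
7 → replaces 18 → [1, 5, 7]
Length 3; one witness is 8, 10, 18.

8, 10, 18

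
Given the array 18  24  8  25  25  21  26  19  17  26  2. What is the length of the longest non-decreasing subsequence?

6

Track the smallest tail for each achievable length (allowing ties):
18 → extends → [18]
24 → extends → [18, 24]
8 → replaces 18 → [8, 24]
25 → extends → [8, 24, 25]
25 → extends → [8, 24, 25, 25]
21 → replaces 24 → [8, 21, 25, 25]
26 → extends → [8, 21, 25, 25, 26]
19 → replaces 21 → [8, 19, 25, 25, 26]
17 → replaces 19 → [8, 17, 25, 25, 26]
26 → extends → [8, 17, 25, 25, 26, 26]
2 → replaces 8 → [2, 17, 25, 25, 26, 26]
Six tails, so the longest non-decreasing subsequence has length 6 (e.g. 18, 24, 25, 25, 26, 26).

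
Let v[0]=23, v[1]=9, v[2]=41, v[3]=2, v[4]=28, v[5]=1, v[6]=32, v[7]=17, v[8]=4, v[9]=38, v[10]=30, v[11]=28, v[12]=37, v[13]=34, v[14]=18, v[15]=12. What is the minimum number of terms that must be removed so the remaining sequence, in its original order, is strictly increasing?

12

Fewest deletions = n − (longest strictly increasing subsequence).
Patience tails:
23 → extends → [23]
9 → replaces 23 → [9]
41 → extends → [9, 41]
2 → replaces 9 → [2, 41]
28 → replaces 41 → [2, 28]
1 → replaces 2 → [1, 28]
32 → extends → [1, 28, 32]
17 → replaces 28 → [1, 17, 32]
4 → replaces 17 → [1, 4, 32]
38 → extends → [1, 4, 32, 38]
30 → replaces 32 → [1, 4, 30, 38]
28 → replaces 30 → [1, 4, 28, 38]
37 → replaces 38 → [1, 4, 28, 37]
34 → replaces 37 → [1, 4, 28, 34]
18 → replaces 28 → [1, 4, 18, 34]
12 → replaces 18 → [1, 4, 12, 34]
Longest strictly increasing subsequence has length 4, so deletions = 16 − 4 = 12.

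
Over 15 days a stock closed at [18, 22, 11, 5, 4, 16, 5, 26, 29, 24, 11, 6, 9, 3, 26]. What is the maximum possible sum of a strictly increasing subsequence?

Let S[i] be the best sum of a strictly increasing subsequence ending at i:
i:      1  2  3  4  5  6  7  8  9 10 11 12 13 14 15
a[i]:  18 22 11  5  4 16  5 26 29 24 11  6  9  3 26
S:     18 40 11  5  4 27  9 66 95 64 20 15 24  3 90
Maximum is 95 (e.g. 18 + 22 + 26 + 29).

95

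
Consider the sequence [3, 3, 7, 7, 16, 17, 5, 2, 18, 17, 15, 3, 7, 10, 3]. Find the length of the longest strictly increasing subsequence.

Track the smallest tail for each achievable length (strict):
3 → extends → [3]
3 → already a tail → [3]
7 → extends → [3, 7]
7 → already a tail → [3, 7]
16 → extends → [3, 7, 16]
17 → extends → [3, 7, 16, 17]
5 → replaces 7 → [3, 5, 16, 17]
2 → replaces 3 → [2, 5, 16, 17]
18 → extends → [2, 5, 16, 17, 18]
17 → already a tail → [2, 5, 16, 17, 18]
15 → replaces 16 → [2, 5, 15, 17, 18]
3 → replaces 5 → [2, 3, 15, 17, 18]
7 → replaces 15 → [2, 3, 7, 17, 18]
10 → replaces 17 → [2, 3, 7, 10, 18]
3 → already a tail → [2, 3, 7, 10, 18]
Five tails, so the longest strictly increasing subsequence has length 5 (e.g. 3, 7, 16, 17, 18).

5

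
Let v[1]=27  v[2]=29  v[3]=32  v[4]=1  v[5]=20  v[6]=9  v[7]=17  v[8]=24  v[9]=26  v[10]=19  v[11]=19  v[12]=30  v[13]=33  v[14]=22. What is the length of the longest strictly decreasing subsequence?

Let dp[i] be the longest strictly decreasing subsequence ending at i:
i:      1  2  3  4  5  6  7  8  9 10 11 12 13 14
v[i]:  27 29 32  1 20  9 17 24 26 19 19 30 33 22
dp:     1  1  1  2  2  3  3  2  2  3  3  2  1  3
Maximum is 3.

3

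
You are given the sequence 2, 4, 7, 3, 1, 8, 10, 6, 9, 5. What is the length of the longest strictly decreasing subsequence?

Negate each value so 'decreasing' becomes 'increasing', then run patience tails on the negated sequence:
-2 → extends → [-2]
-4 → replaces -2 → [-4]
-7 → replaces -4 → [-7]
-3 → extends → [-7, -3]
-1 → extends → [-7, -3, -1]
-8 → replaces -7 → [-8, -3, -1]
-10 → replaces -8 → [-10, -3, -1]
-6 → replaces -3 → [-10, -6, -1]
-9 → replaces -6 → [-10, -9, -1]
-5 → replaces -1 → [-10, -9, -5]
Three tails, so the longest strictly decreasing subsequence of the original has length 3.

3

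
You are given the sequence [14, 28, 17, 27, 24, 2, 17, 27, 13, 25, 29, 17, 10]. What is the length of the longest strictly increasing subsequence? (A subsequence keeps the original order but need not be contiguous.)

5

Track the smallest tail for each achievable length (strict):
14 → extends → [14]
28 → extends → [14, 28]
17 → replaces 28 → [14, 17]
27 → extends → [14, 17, 27]
24 → replaces 27 → [14, 17, 24]
2 → replaces 14 → [2, 17, 24]
17 → already a tail → [2, 17, 24]
27 → extends → [2, 17, 24, 27]
13 → replaces 17 → [2, 13, 24, 27]
25 → replaces 27 → [2, 13, 24, 25]
29 → extends → [2, 13, 24, 25, 29]
17 → replaces 24 → [2, 13, 17, 25, 29]
10 → replaces 13 → [2, 10, 17, 25, 29]
Five tails, so the longest strictly increasing subsequence has length 5 (e.g. 14, 17, 24, 27, 29).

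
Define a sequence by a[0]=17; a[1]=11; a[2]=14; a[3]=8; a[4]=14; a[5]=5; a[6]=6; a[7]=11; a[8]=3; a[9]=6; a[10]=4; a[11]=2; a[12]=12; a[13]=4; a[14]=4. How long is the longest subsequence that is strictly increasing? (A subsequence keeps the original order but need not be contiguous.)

4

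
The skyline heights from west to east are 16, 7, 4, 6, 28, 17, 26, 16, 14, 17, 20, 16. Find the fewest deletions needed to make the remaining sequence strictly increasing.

7

Fewest deletions = n − (longest strictly increasing subsequence).
Patience tails:
16 → extends → [16]
7 → replaces 16 → [7]
4 → replaces 7 → [4]
6 → extends → [4, 6]
28 → extends → [4, 6, 28]
17 → replaces 28 → [4, 6, 17]
26 → extends → [4, 6, 17, 26]
16 → replaces 17 → [4, 6, 16, 26]
14 → replaces 16 → [4, 6, 14, 26]
17 → replaces 26 → [4, 6, 14, 17]
20 → extends → [4, 6, 14, 17, 20]
16 → replaces 17 → [4, 6, 14, 16, 20]
Longest strictly increasing subsequence has length 5, so deletions = 12 − 5 = 7.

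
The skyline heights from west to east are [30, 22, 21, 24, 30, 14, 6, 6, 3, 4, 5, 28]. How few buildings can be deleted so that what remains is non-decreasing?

Fewest deletions = n − (longest non-decreasing subsequence).
Patience tails:
30 → extends → [30]
22 → replaces 30 → [22]
21 → replaces 22 → [21]
24 → extends → [21, 24]
30 → extends → [21, 24, 30]
14 → replaces 21 → [14, 24, 30]
6 → replaces 14 → [6, 24, 30]
6 → replaces 24 → [6, 6, 30]
3 → replaces 6 → [3, 6, 30]
4 → replaces 6 → [3, 4, 30]
5 → replaces 30 → [3, 4, 5]
28 → extends → [3, 4, 5, 28]
Longest non-decreasing subsequence has length 4, so deletions = 12 − 4 = 8.

8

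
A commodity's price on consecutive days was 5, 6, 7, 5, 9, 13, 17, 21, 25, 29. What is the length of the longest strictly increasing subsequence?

9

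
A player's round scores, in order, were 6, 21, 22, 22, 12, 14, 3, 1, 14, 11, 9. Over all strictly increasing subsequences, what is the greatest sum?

49

Let S[i] be the best sum of a strictly increasing subsequence ending at i:
i:      1  2  3  4  5  6  7  8  9 10 11
a[i]:   6 21 22 22 12 14  3  1 14 11  9
S:      6 27 49 49 18 32  3  1 32 17 15
Maximum is 49 (e.g. 6 + 21 + 22).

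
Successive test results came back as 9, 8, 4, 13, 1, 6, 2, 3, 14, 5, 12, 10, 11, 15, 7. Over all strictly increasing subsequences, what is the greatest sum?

Let S[i] be the best sum of a strictly increasing subsequence ending at i:
i:      1  2  3  4  5  6  7  8  9 10 11 12 13 14 15
a[i]:   9  8  4 13  1  6  2  3 14  5 12 10 11 15  7
S:      9  8  4 22  1 10  3  6 36 11 23 21 32 51 18
Maximum is 51 (e.g. 9 + 13 + 14 + 15).

51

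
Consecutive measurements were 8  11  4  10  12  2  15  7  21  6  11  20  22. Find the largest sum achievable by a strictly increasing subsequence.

Let S[i] be the best sum of a strictly increasing subsequence ending at i:
i:      1  2  3  4  5  6  7  8  9 10 11 12 13
a[i]:   8 11  4 10 12  2 15  7 21  6 11 20 22
S:      8 19  4 18 31  2 46 11 67 10 29 66 89
Maximum is 89 (e.g. 8 + 11 + 12 + 15 + 21 + 22).

89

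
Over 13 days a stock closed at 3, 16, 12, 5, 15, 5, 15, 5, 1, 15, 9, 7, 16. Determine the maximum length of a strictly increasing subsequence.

Track the smallest tail for each achievable length (strict):
3 → extends → [3]
16 → extends → [3, 16]
12 → replaces 16 → [3, 12]
5 → replaces 12 → [3, 5]
15 → extends → [3, 5, 15]
5 → already a tail → [3, 5, 15]
15 → already a tail → [3, 5, 15]
5 → already a tail → [3, 5, 15]
1 → replaces 3 → [1, 5, 15]
15 → already a tail → [1, 5, 15]
9 → replaces 15 → [1, 5, 9]
7 → replaces 9 → [1, 5, 7]
16 → extends → [1, 5, 7, 16]
Four tails, so the longest strictly increasing subsequence has length 4 (e.g. 3, 12, 15, 16).

4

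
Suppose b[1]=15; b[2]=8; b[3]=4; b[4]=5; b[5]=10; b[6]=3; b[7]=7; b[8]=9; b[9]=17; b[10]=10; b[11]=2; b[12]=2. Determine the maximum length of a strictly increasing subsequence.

Track the smallest tail for each achievable length (strict):
15 → extends → [15]
8 → replaces 15 → [8]
4 → replaces 8 → [4]
5 → extends → [4, 5]
10 → extends → [4, 5, 10]
3 → replaces 4 → [3, 5, 10]
7 → replaces 10 → [3, 5, 7]
9 → extends → [3, 5, 7, 9]
17 → extends → [3, 5, 7, 9, 17]
10 → replaces 17 → [3, 5, 7, 9, 10]
2 → replaces 3 → [2, 5, 7, 9, 10]
2 → already a tail → [2, 5, 7, 9, 10]
Five tails, so the longest strictly increasing subsequence has length 5 (e.g. 4, 5, 7, 9, 17).

5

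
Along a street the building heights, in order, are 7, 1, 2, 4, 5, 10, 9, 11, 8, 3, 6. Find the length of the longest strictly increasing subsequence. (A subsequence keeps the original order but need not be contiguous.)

Track the smallest tail for each achievable length (strict):
7 → extends → [7]
1 → replaces 7 → [1]
2 → extends → [1, 2]
4 → extends → [1, 2, 4]
5 → extends → [1, 2, 4, 5]
10 → extends → [1, 2, 4, 5, 10]
9 → replaces 10 → [1, 2, 4, 5, 9]
11 → extends → [1, 2, 4, 5, 9, 11]
8 → replaces 9 → [1, 2, 4, 5, 8, 11]
3 → replaces 4 → [1, 2, 3, 5, 8, 11]
6 → replaces 8 → [1, 2, 3, 5, 6, 11]
Six tails, so the longest strictly increasing subsequence has length 6 (e.g. 1, 2, 4, 5, 10, 11).

6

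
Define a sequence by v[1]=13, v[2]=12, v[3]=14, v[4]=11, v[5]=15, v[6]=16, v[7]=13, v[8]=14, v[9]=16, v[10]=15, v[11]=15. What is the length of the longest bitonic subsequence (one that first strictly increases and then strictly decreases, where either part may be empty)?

inc[i] = longest strictly increasing subsequence ending at i; dec[i] = longest strictly decreasing subsequence starting at i:
i:      1  2  3  4  5  6  7  8  9 10 11
v[i]:  13 12 14 11 15 16 13 14 16 15 15
inc:    1  1  2  1  3  4  2  3  4  4  4
dec:    3  2  2  1  2  2  1  1  2  1  1
Best peak at i=6 (value 16): inc=4, dec=2, length 4+2−1 = 5.

5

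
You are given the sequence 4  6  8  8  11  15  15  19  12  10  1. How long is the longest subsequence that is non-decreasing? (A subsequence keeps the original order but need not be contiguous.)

8

Let dp[i] be the length of the longest such subsequence ending at index i:
i:      1  2  3  4  5  6  7  8  9 10 11
a[i]:   4  6  8  8 11 15 15 19 12 10  1
dp:     1  2  3  4  5  6  7  8  6  5  1
Maximum dp value is 8.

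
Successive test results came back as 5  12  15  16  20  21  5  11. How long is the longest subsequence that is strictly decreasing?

2

Negate each value so 'decreasing' becomes 'increasing', then run patience tails on the negated sequence:
-5 → extends → [-5]
-12 → replaces -5 → [-12]
-15 → replaces -12 → [-15]
-16 → replaces -15 → [-16]
-20 → replaces -16 → [-20]
-21 → replaces -20 → [-21]
-5 → extends → [-21, -5]
-11 → replaces -5 → [-21, -11]
Two tails, so the longest strictly decreasing subsequence of the original has length 2.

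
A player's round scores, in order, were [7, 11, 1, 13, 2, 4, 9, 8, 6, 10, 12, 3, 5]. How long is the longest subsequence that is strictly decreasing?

Let dp[i] be the longest strictly decreasing subsequence ending at i:
i:      1  2  3  4  5  6  7  8  9 10 11 12 13
a[i]:   7 11  1 13  2  4  9  8  6 10 12  3  5
dp:     1  1  2  1  2  2  2  3  4  2  2  5  5
Maximum is 5.

5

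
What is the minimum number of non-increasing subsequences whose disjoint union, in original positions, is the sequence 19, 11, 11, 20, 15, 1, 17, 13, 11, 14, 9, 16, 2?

The minimum number of non-increasing subsequences covering a sequence equals the length of its longest strictly increasing subsequence.
LIS length is 4 (e.g. 11, 13, 14, 16), so 4 piles are needed.

4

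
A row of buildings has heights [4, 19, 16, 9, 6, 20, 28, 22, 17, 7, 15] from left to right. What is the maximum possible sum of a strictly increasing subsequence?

71

Let S[i] be the best sum of a strictly increasing subsequence ending at i:
i:      1  2  3  4  5  6  7  8  9 10 11
a[i]:   4 19 16  9  6 20 28 22 17  7 15
S:      4 23 20 13 10 43 71 65 37 17 32
Maximum is 71 (e.g. 4 + 19 + 20 + 28).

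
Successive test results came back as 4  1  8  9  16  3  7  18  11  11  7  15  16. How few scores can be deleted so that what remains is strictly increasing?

Fewest deletions = n − (longest strictly increasing subsequence).
Patience tails:
4 → extends → [4]
1 → replaces 4 → [1]
8 → extends → [1, 8]
9 → extends → [1, 8, 9]
16 → extends → [1, 8, 9, 16]
3 → replaces 8 → [1, 3, 9, 16]
7 → replaces 9 → [1, 3, 7, 16]
18 → extends → [1, 3, 7, 16, 18]
11 → replaces 16 → [1, 3, 7, 11, 18]
11 → already a tail → [1, 3, 7, 11, 18]
7 → already a tail → [1, 3, 7, 11, 18]
15 → replaces 18 → [1, 3, 7, 11, 15]
16 → extends → [1, 3, 7, 11, 15, 16]
Longest strictly increasing subsequence has length 6, so deletions = 13 − 6 = 7.

7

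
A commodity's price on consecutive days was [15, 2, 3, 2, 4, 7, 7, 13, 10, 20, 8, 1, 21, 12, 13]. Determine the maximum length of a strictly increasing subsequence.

7

Let dp[i] be the length of the longest such subsequence ending at index i:
i:      1  2  3  4  5  6  7  8  9 10 11 12 13 14 15
a[i]:  15  2  3  2  4  7  7 13 10 20  8  1 21 12 13
dp:     1  1  2  1  3  4  4  5  5  6  5  1  7  6  7
Maximum dp value is 7.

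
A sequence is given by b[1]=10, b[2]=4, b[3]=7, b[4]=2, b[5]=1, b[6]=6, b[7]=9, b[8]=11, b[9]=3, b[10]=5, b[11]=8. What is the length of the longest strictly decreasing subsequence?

Negate each value so 'decreasing' becomes 'increasing', then run patience tails on the negated sequence:
-10 → extends → [-10]
-4 → extends → [-10, -4]
-7 → replaces -4 → [-10, -7]
-2 → extends → [-10, -7, -2]
-1 → extends → [-10, -7, -2, -1]
-6 → replaces -2 → [-10, -7, -6, -1]
-9 → replaces -7 → [-10, -9, -6, -1]
-11 → replaces -10 → [-11, -9, -6, -1]
-3 → replaces -1 → [-11, -9, -6, -3]
-5 → replaces -3 → [-11, -9, -6, -5]
-8 → replaces -6 → [-11, -9, -8, -5]
Four tails, so the longest strictly decreasing subsequence of the original has length 4.

4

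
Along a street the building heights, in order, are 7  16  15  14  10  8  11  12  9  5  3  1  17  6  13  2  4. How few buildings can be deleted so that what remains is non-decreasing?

Fewest deletions = n − (longest non-decreasing subsequence).
i:      1  2  3  4  5  6  7  8  9 10 11 12 13 14 15 16 17
a[i]:   7 16 15 14 10  8 11 12  9  5  3  1 17  6 13  2  4
dp:     1  2  2  2  2  2  3  4  3  1  1  1  5  2  5  2  3
max dp = 5, so deletions = 17 − 5 = 12.

12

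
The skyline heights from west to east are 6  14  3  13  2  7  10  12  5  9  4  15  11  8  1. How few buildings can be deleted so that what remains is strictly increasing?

10

Fewest deletions = n − (longest strictly increasing subsequence).
Patience tails:
6 → extends → [6]
14 → extends → [6, 14]
3 → replaces 6 → [3, 14]
13 → replaces 14 → [3, 13]
2 → replaces 3 → [2, 13]
7 → replaces 13 → [2, 7]
10 → extends → [2, 7, 10]
12 → extends → [2, 7, 10, 12]
5 → replaces 7 → [2, 5, 10, 12]
9 → replaces 10 → [2, 5, 9, 12]
4 → replaces 5 → [2, 4, 9, 12]
15 → extends → [2, 4, 9, 12, 15]
11 → replaces 12 → [2, 4, 9, 11, 15]
8 → replaces 9 → [2, 4, 8, 11, 15]
1 → replaces 2 → [1, 4, 8, 11, 15]
Longest strictly increasing subsequence has length 5, so deletions = 15 − 5 = 10.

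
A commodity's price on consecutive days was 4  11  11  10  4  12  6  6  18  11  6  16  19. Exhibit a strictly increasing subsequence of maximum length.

Patience tails give the LIS length; then backtrack through the dp parents:
4 → extends → [4]
11 → extends → [4, 11]
11 → already a tail → [4, 11]
10 → replaces 11 → [4, 10]
4 → already a tail → [4, 10]
12 → extends → [4, 10, 12]
6 → replaces 10 → [4, 6, 12]
6 → already a tail → [4, 6, 12]
18 → extends → [4, 6, 12, 18]
11 → replaces 12 → [4, 6, 11, 18]
6 → already a tail → [4, 6, 11, 18]
16 → replaces 18 → [4, 6, 11, 16]
19 → extends → [4, 6, 11, 16, 19]
Length 5; one witness is 4, 11, 12, 18, 19.

4, 11, 12, 18, 19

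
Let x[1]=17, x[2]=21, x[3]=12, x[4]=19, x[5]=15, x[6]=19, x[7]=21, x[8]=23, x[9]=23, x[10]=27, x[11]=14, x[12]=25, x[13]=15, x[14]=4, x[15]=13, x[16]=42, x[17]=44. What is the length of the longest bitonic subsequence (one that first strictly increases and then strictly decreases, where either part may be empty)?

inc[i] = longest strictly increasing subsequence ending at i; dec[i] = longest strictly decreasing subsequence starting at i:
i:      1  2  3  4  5  6  7  8  9 10 11 12 13 14 15 16 17
x[i]:  17 21 12 19 15 19 21 23 23 27 14 25 15  4 13 42 44
inc:    1  2  1  2  2  3  4  5  5  6  2  6  3  1  2  7  8
dec:    4  5  2  4  3  3  3  3  3  4  2  3  2  1  1  1  1
Best peak at i=10 (value 27): inc=6, dec=4, length 6+4−1 = 9.

9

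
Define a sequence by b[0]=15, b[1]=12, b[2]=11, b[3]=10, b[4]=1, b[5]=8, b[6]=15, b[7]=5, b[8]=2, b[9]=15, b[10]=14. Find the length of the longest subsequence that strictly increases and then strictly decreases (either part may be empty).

7

inc[i] = longest strictly increasing subsequence ending at i; dec[i] = longest strictly decreasing subsequence starting at i:
i:      0  1  2  3  4  5  6  7  8  9 10
b[i]:  15 12 11 10  1  8 15  5  2 15 14
inc:    1  1  1  1  1  2  3  2  2  3  3
dec:    7  6  5  4  1  3  3  2  1  2  1
Best peak at i=0 (value 15): inc=1, dec=7, length 1+7−1 = 7.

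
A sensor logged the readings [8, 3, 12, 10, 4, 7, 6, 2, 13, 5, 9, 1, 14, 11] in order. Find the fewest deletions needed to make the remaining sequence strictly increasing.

9

Fewest deletions = n − (longest strictly increasing subsequence).
i:      1  2  3  4  5  6  7  8  9 10 11 12 13 14
a[i]:   8  3 12 10  4  7  6  2 13  5  9  1 14 11
dp:     1  1  2  2  2  3  3  1  4  3  4  1  5  5
max dp = 5, so deletions = 14 − 5 = 9.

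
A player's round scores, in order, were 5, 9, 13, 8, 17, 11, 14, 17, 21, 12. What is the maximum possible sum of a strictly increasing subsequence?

Let S[i] be the best sum of a strictly increasing subsequence ending at i:
i:      1  2  3  4  5  6  7  8  9 10
a[i]:   5  9 13  8 17 11 14 17 21 12
S:      5 14 27 13 44 25 41 58 79 37
Maximum is 79 (e.g. 5 + 9 + 13 + 14 + 17 + 21).

79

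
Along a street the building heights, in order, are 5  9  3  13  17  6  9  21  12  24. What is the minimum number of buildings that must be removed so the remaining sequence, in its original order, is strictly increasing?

4

Fewest deletions = n − (longest strictly increasing subsequence).
Patience tails:
5 → extends → [5]
9 → extends → [5, 9]
3 → replaces 5 → [3, 9]
13 → extends → [3, 9, 13]
17 → extends → [3, 9, 13, 17]
6 → replaces 9 → [3, 6, 13, 17]
9 → replaces 13 → [3, 6, 9, 17]
21 → extends → [3, 6, 9, 17, 21]
12 → replaces 17 → [3, 6, 9, 12, 21]
24 → extends → [3, 6, 9, 12, 21, 24]
Longest strictly increasing subsequence has length 6, so deletions = 10 − 6 = 4.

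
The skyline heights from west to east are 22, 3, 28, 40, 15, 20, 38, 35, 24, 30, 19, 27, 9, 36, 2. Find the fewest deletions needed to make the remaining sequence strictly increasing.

9

Fewest deletions = n − (longest strictly increasing subsequence).
Patience tails:
22 → extends → [22]
3 → replaces 22 → [3]
28 → extends → [3, 28]
40 → extends → [3, 28, 40]
15 → replaces 28 → [3, 15, 40]
20 → replaces 40 → [3, 15, 20]
38 → extends → [3, 15, 20, 38]
35 → replaces 38 → [3, 15, 20, 35]
24 → replaces 35 → [3, 15, 20, 24]
30 → extends → [3, 15, 20, 24, 30]
19 → replaces 20 → [3, 15, 19, 24, 30]
27 → replaces 30 → [3, 15, 19, 24, 27]
9 → replaces 15 → [3, 9, 19, 24, 27]
36 → extends → [3, 9, 19, 24, 27, 36]
2 → replaces 3 → [2, 9, 19, 24, 27, 36]
Longest strictly increasing subsequence has length 6, so deletions = 15 − 6 = 9.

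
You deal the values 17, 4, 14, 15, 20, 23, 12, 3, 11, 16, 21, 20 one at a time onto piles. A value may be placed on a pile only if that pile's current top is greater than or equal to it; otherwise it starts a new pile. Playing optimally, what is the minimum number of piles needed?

Place each on the leftmost legal pile:
17 → new pile 1 (tops now [17])
4 → pile 1 (tops now [4])
14 → new pile 2 (tops now [4, 14])
15 → new pile 3 (tops now [4, 14, 15])
20 → new pile 4 (tops now [4, 14, 15, 20])
23 → new pile 5 (tops now [4, 14, 15, 20, 23])
12 → pile 2 (tops now [4, 12, 15, 20, 23])
3 → pile 1 (tops now [3, 12, 15, 20, 23])
11 → pile 2 (tops now [3, 11, 15, 20, 23])
16 → pile 4 (tops now [3, 11, 15, 16, 23])
21 → pile 5 (tops now [3, 11, 15, 16, 21])
20 → pile 5 (tops now [3, 11, 15, 16, 20])
Five piles.

5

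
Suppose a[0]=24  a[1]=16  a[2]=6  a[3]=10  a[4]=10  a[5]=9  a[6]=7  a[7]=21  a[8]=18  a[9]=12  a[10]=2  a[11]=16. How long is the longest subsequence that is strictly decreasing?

Let dp[i] be the longest strictly decreasing subsequence ending at i:
i:      0  1  2  3  4  5  6  7  8  9 10 11
a[i]:  24 16  6 10 10  9  7 21 18 12  2 16
dp:     1  2  3  3  3  4  5  2  3  4  6  4
Maximum is 6.

6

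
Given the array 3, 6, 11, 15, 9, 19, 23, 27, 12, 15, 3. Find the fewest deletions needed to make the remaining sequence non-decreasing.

4

Fewest deletions = n − (longest non-decreasing subsequence).
Patience tails:
3 → extends → [3]
6 → extends → [3, 6]
11 → extends → [3, 6, 11]
15 → extends → [3, 6, 11, 15]
9 → replaces 11 → [3, 6, 9, 15]
19 → extends → [3, 6, 9, 15, 19]
23 → extends → [3, 6, 9, 15, 19, 23]
27 → extends → [3, 6, 9, 15, 19, 23, 27]
12 → replaces 15 → [3, 6, 9, 12, 19, 23, 27]
15 → replaces 19 → [3, 6, 9, 12, 15, 23, 27]
3 → replaces 6 → [3, 3, 9, 12, 15, 23, 27]
Longest non-decreasing subsequence has length 7, so deletions = 11 − 7 = 4.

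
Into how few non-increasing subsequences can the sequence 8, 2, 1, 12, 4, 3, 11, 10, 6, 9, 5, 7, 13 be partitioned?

5

The minimum number of non-increasing subsequences covering a sequence equals the length of its longest strictly increasing subsequence.
LIS length is 5 (e.g. 2, 4, 6, 9, 13), so 5 piles are needed.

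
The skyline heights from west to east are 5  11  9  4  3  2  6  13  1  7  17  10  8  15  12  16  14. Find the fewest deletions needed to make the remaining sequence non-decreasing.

Fewest deletions = n − (longest non-decreasing subsequence).
i:      1  2  3  4  5  6  7  8  9 10 11 12 13 14 15 16 17
a[i]:   5 11  9  4  3  2  6 13  1  7 17 10  8 15 12 16 14
dp:     1  2  2  1  1  1  2  3  1  3  4  4  4  5  5  6  6
max dp = 6, so deletions = 17 − 6 = 11.

11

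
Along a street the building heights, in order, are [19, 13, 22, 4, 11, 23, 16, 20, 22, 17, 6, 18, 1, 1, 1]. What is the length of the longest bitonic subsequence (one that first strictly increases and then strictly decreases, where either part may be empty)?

inc[i] = longest strictly increasing subsequence ending at i; dec[i] = longest strictly decreasing subsequence starting at i:
i:      1  2  3  4  5  6  7  8  9 10 11 12 13 14 15
a[i]:  19 13 22  4 11 23 16 20 22 17  6 18  1  1  1
inc:    1  1  2  1  2  3  3  4  5  4  2  5  1  1  1
dec:    5  4  5  2  3  5  3  4  4  3  2  2  1  1  1
Best peak at i=9 (value 22): inc=5, dec=4, length 5+4−1 = 8.

8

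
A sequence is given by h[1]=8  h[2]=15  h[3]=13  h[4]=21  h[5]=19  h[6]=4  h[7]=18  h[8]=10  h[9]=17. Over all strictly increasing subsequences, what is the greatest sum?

Let S[i] be the best sum of a strictly increasing subsequence ending at i:
i:      1  2  3  4  5  6  7  8  9
h[i]:   8 15 13 21 19  4 18 10 17
S:      8 23 21 44 42  4 41 18 40
Maximum is 44 (e.g. 8 + 15 + 21).

44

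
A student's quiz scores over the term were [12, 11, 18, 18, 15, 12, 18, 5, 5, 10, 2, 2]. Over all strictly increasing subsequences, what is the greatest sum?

45

Let S[i] be the best sum of a strictly increasing subsequence ending at i:
i:      1  2  3  4  5  6  7  8  9 10 11 12
a[i]:  12 11 18 18 15 12 18  5  5 10  2  2
S:     12 11 30 30 27 23 45  5  5 15  2  2
Maximum is 45 (e.g. 12 + 15 + 18).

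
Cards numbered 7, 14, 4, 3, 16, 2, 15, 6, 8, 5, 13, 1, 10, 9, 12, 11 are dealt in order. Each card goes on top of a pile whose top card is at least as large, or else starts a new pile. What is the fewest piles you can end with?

The minimum number of non-increasing subsequences covering a sequence equals the length of its longest strictly increasing subsequence.
LIS length is 5 (e.g. 4, 6, 8, 10, 12), so 5 piles are needed.

5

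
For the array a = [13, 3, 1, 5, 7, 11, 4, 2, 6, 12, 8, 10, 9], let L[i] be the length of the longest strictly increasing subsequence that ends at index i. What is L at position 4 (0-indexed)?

dp[i] = 1 + max{dp[j] : j<i, a[j]<a[i]} (or 1 if no such j):
i:      0  1  2  3  4  5  6  7  8  9 10 11 12
a[i]:  13  3  1  5  7 11  4  2  6 12  8 10  9
dp:     1  1  1  2  3  4  2  2  3  5  4  5  5
At index 4 the value is 3.

3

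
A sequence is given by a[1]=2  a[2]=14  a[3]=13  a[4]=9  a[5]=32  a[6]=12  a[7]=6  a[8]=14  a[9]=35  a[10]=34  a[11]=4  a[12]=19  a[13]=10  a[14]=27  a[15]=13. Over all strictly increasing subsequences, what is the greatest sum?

Let S[i] be the best sum of a strictly increasing subsequence ending at i:
i:      1  2  3  4  5  6  7  8  9 10 11 12 13 14 15
a[i]:   2 14 13  9 32 12  6 14 35 34  4 19 10 27 13
S:      2 16 15 11 48 23  8 37 83 82  6 56 21 83 36
Maximum is 83 (e.g. 2 + 14 + 32 + 35).

83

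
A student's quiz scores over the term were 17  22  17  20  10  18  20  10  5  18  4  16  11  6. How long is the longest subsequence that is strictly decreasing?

6

Let dp[i] be the longest strictly decreasing subsequence ending at i:
i:      1  2  3  4  5  6  7  8  9 10 11 12 13 14
a[i]:  17 22 17 20 10 18 20 10  5 18  4 16 11  6
dp:     1  1  2  2  3  3  2  4  5  3  6  4  5  6
Maximum is 6.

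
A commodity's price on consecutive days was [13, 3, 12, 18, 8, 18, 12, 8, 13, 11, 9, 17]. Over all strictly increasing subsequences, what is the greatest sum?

Let S[i] be the best sum of a strictly increasing subsequence ending at i:
i:      1  2  3  4  5  6  7  8  9 10 11 12
a[i]:  13  3 12 18  8 18 12  8 13 11  9 17
S:     13  3 15 33 11 33 23 11 36 22 20 53
Maximum is 53 (e.g. 3 + 8 + 12 + 13 + 17).

53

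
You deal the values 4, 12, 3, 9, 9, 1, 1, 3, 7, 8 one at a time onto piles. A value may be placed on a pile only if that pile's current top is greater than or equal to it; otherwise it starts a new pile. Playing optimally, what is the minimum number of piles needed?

4

Place each on the leftmost legal pile:
4 → new pile 1 (tops now [4])
12 → new pile 2 (tops now [4, 12])
3 → pile 1 (tops now [3, 12])
9 → pile 2 (tops now [3, 9])
9 → pile 2 (tops now [3, 9])
1 → pile 1 (tops now [1, 9])
1 → pile 1 (tops now [1, 9])
3 → pile 2 (tops now [1, 3])
7 → new pile 3 (tops now [1, 3, 7])
8 → new pile 4 (tops now [1, 3, 7, 8])
Four piles.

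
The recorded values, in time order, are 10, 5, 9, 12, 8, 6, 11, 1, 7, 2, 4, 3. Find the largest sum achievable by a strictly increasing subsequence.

26

Let S[i] be the best sum of a strictly increasing subsequence ending at i:
i:      1  2  3  4  5  6  7  8  9 10 11 12
a[i]:  10  5  9 12  8  6 11  1  7  2  4  3
S:     10  5 14 26 13 11 25  1 18  3  7  6
Maximum is 26 (e.g. 5 + 9 + 12).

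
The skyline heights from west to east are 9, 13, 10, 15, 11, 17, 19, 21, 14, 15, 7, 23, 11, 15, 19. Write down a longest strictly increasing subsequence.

9, 13, 15, 17, 19, 21, 23

Patience tails give the LIS length; then backtrack through the dp parents:
9 → extends → [9]
13 → extends → [9, 13]
10 → replaces 13 → [9, 10]
15 → extends → [9, 10, 15]
11 → replaces 15 → [9, 10, 11]
17 → extends → [9, 10, 11, 17]
19 → extends → [9, 10, 11, 17, 19]
21 → extends → [9, 10, 11, 17, 19, 21]
14 → replaces 17 → [9, 10, 11, 14, 19, 21]
15 → replaces 19 → [9, 10, 11, 14, 15, 21]
7 → replaces 9 → [7, 10, 11, 14, 15, 21]
23 → extends → [7, 10, 11, 14, 15, 21, 23]
11 → already a tail → [7, 10, 11, 14, 15, 21, 23]
15 → already a tail → [7, 10, 11, 14, 15, 21, 23]
19 → replaces 21 → [7, 10, 11, 14, 15, 19, 23]
Length 7; one witness is 9, 13, 15, 17, 19, 21, 23.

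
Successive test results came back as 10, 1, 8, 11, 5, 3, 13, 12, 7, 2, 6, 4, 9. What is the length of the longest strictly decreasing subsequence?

Negate each value so 'decreasing' becomes 'increasing', then run patience tails on the negated sequence:
-10 → extends → [-10]
-1 → extends → [-10, -1]
-8 → replaces -1 → [-10, -8]
-11 → replaces -10 → [-11, -8]
-5 → extends → [-11, -8, -5]
-3 → extends → [-11, -8, -5, -3]
-13 → replaces -11 → [-13, -8, -5, -3]
-12 → replaces -8 → [-13, -12, -5, -3]
-7 → replaces -5 → [-13, -12, -7, -3]
-2 → extends → [-13, -12, -7, -3, -2]
-6 → replaces -3 → [-13, -12, -7, -6, -2]
-4 → replaces -2 → [-13, -12, -7, -6, -4]
-9 → replaces -7 → [-13, -12, -9, -6, -4]
Five tails, so the longest strictly decreasing subsequence of the original has length 5.

5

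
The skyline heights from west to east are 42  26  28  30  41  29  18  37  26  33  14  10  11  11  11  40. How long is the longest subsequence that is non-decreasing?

Track the smallest tail for each achievable length (allowing ties):
42 → extends → [42]
26 → replaces 42 → [26]
28 → extends → [26, 28]
30 → extends → [26, 28, 30]
41 → extends → [26, 28, 30, 41]
29 → replaces 30 → [26, 28, 29, 41]
18 → replaces 26 → [18, 28, 29, 41]
37 → replaces 41 → [18, 28, 29, 37]
26 → replaces 28 → [18, 26, 29, 37]
33 → replaces 37 → [18, 26, 29, 33]
14 → replaces 18 → [14, 26, 29, 33]
10 → replaces 14 → [10, 26, 29, 33]
11 → replaces 26 → [10, 11, 29, 33]
11 → replaces 29 → [10, 11, 11, 33]
11 → replaces 33 → [10, 11, 11, 11]
40 → extends → [10, 11, 11, 11, 40]
Five tails, so the longest non-decreasing subsequence has length 5 (e.g. 26, 28, 30, 37, 40).

5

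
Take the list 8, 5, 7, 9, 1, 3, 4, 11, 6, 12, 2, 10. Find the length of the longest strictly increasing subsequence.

5

Track the smallest tail for each achievable length (strict):
8 → extends → [8]
5 → replaces 8 → [5]
7 → extends → [5, 7]
9 → extends → [5, 7, 9]
1 → replaces 5 → [1, 7, 9]
3 → replaces 7 → [1, 3, 9]
4 → replaces 9 → [1, 3, 4]
11 → extends → [1, 3, 4, 11]
6 → replaces 11 → [1, 3, 4, 6]
12 → extends → [1, 3, 4, 6, 12]
2 → replaces 3 → [1, 2, 4, 6, 12]
10 → replaces 12 → [1, 2, 4, 6, 10]
Five tails, so the longest strictly increasing subsequence has length 5 (e.g. 5, 7, 9, 11, 12).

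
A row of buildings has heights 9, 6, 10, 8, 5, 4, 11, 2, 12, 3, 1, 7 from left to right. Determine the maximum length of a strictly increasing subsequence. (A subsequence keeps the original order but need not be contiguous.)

Track the smallest tail for each achievable length (strict):
9 → extends → [9]
6 → replaces 9 → [6]
10 → extends → [6, 10]
8 → replaces 10 → [6, 8]
5 → replaces 6 → [5, 8]
4 → replaces 5 → [4, 8]
11 → extends → [4, 8, 11]
2 → replaces 4 → [2, 8, 11]
12 → extends → [2, 8, 11, 12]
3 → replaces 8 → [2, 3, 11, 12]
1 → replaces 2 → [1, 3, 11, 12]
7 → replaces 11 → [1, 3, 7, 12]
Four tails, so the longest strictly increasing subsequence has length 4 (e.g. 9, 10, 11, 12).

4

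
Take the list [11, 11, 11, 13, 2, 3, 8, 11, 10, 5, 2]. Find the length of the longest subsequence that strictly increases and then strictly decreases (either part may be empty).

7

inc[i] = longest strictly increasing subsequence ending at i; dec[i] = longest strictly decreasing subsequence starting at i:
i:      1  2  3  4  5  6  7  8  9 10 11
a[i]:  11 11 11 13  2  3  8 11 10  5  2
inc:    1  1  1  2  1  2  3  4  4  3  1
dec:    4  4  4  5  1  2  3  4  3  2  1
Best peak at i=8 (value 11): inc=4, dec=4, length 4+4−1 = 7.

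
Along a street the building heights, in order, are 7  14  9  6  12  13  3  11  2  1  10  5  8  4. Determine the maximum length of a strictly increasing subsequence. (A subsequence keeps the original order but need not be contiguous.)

4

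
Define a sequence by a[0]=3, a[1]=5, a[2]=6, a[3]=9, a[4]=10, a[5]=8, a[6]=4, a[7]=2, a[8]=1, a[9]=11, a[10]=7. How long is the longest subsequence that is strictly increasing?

6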